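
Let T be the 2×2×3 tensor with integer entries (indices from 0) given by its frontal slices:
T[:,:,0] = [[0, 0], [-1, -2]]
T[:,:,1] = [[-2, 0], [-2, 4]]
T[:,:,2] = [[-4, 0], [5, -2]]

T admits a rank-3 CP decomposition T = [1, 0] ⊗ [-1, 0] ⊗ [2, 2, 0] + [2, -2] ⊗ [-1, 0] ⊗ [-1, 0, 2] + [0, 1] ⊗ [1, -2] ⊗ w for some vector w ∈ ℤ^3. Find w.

Subtract the known terms from T to get the rank-1 residual R = [0, 1] ⊗ [1, -2] ⊗ w, so R[i,j,k] = a[i]·b[j]·w[k]. Pick indices with nonzero a[1]·b[0] = (1)·(1) = 1. Only the fibre through (1,0,·) is needed: R[1,0,:] = T[1,0,:] − Σₗ aₗ[1]bₗ[0]cₗ = [-1, -2, 5] − (0)·(-1)·[2, 2, 0] − (-2)·(-1)·[-1, 0, 2] = [1, -2, 1]. Then w[k] = R[1,0,k] / 1 for each k, giving w = [1, -2, 1] / 1 = [1, -2, 1].

w = [1, -2, 1]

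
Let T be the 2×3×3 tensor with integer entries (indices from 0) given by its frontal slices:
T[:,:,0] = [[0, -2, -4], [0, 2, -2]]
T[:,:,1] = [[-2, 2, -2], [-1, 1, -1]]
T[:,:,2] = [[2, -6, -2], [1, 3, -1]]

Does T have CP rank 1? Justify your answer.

No

The mode-3 unfolding of T (rows indexed by k, columns by (i,j) = (0,0), (0,1), (0,2), (1,0), (1,1), (1,2)) is [[0, -2, -4, 0, 2, -2], [-2, 2, -2, -1, 1, -1], [2, -6, -2, 1, 3, -1]].
There the 3×3 minor on rows k ∈ {0, 1, 2}, columns (i,j) ∈ {(0,0), (0,1), (0,2)} is det [[0, -2, -4], [-2, 2, -2], [2, -6, -2]] = -16 ≠ 0, so this unfolding has rank ≥ 3; CP rank is at least every unfolding rank, so rank(T) ≥ 3.
In particular rank(T) ≥ 3 > 1, so T is not rank-1.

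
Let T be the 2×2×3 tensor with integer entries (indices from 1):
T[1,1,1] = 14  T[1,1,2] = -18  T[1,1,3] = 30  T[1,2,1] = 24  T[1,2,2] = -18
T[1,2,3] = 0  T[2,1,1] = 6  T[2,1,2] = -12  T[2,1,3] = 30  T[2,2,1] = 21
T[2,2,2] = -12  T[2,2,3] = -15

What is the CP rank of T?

2

Lower bound: the mode-1 unfolding of T (rows indexed by i, columns by (j,k) = (1,1), (1,2), (1,3), (2,1), (2,2), (2,3)) is [[14, -18, 30, 24, -18, 0], [6, -12, 30, 21, -12, -15]].
There the 2×2 minor on rows i ∈ {1, 2}, columns (j,k) ∈ {(1,1), (1,2)} is det [[14, -18], [6, -12]] = -60 ≠ 0, so this unfolding has rank ≥ 2; CP rank is at least every unfolding rank, so rank(T) ≥ 2. (Unfolding ranks only ever bound the CP rank from below — rank(T) can be strictly larger than all of them — so the matching upper bound has to come from an explicit 2-term decomposition.)
Upper bound — finding two terms. Write S_k = T[:,:,k] for the frontal slices: S₁ = [[14, 24], [6, 21]], S₂ = [[-18, -18], [-12, -12]], S₃ = [[30, 0], [30, -15]].
If T = a₁ ⊗ b₁ ⊗ c₁ + a₂ ⊗ b₂ ⊗ c₂ then each S_k = c₁[k]·a₁b₁ᵀ + c₂[k]·a₂b₂ᵀ. S₁ and S₂ are linearly independent, so a₁b₁ᵀ and a₂b₂ᵀ must span the same plane of matrices: they are the rank-1 matrices of the form x·S₁ + y·S₂.
det(x·S₁ + y·S₂) is 150·x² − 150·xy = 150·(x − y)(x), vanishing at (x:y) = (1:1) and (0:1).
M₁ = S₁ + S₂ = [[-4, 6], [-6, 9]] = −(2, 3)(2, -3)ᵀ and M₂ = S₂ = [[-18, -18], [-12, -12]] = (-6)·(3, 2)(1, 1)ᵀ, so take a₁ = (2, 3), b₁ = (2, -3), a₂ = (3, 2), b₂ = (1, 1).
Each slice is an integer combination of E₁ = a₁b₁ᵀ and E₂ = a₂b₂ᵀ: S₁ = −E₁ + 6·E₂, S₂ = −6·E₂, S₃ = 3·E₁ + 6·E₂; reading off coefficients, c₁ = (-1, 0, 3) and c₂ = (6, -6, 6).
Hence T = (2, 3) ⊗ (2, -3) ⊗ (-1, 0, 3) + (3, 2) ⊗ (1, 1) ⊗ (6, -6, 6), so rank(T) ≤ 2.
These bounds meet, so rank(T) = 2.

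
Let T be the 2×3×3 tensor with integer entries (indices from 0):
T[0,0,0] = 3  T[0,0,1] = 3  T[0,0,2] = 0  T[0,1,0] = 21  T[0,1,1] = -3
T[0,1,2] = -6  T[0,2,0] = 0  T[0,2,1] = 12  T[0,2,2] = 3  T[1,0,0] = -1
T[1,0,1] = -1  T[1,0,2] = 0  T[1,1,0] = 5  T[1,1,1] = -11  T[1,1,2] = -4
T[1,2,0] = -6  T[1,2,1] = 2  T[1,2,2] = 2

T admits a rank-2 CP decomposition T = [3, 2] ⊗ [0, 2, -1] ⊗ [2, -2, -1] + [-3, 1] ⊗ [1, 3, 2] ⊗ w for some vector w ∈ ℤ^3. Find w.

w = [-1, -1, 0]

Subtract the known terms from T to get the rank-1 residual R = [-3, 1] ⊗ [1, 3, 2] ⊗ w, so R[i,j,k] = a[i]·b[j]·w[k]. Pick indices with nonzero a[0]·b[0] = (-3)·(1) = -3. Only the fibre through (0,0,·) is needed: R[0,0,:] = T[0,0,:] − Σₗ aₗ[0]bₗ[0]cₗ = [3, 3, 0] − (3)·(0)·[2, -2, -1] = [3, 3, 0]. Then w[k] = R[0,0,k] / -3 for each k, giving w = [3, 3, 0] / -3 = [-1, -1, 0].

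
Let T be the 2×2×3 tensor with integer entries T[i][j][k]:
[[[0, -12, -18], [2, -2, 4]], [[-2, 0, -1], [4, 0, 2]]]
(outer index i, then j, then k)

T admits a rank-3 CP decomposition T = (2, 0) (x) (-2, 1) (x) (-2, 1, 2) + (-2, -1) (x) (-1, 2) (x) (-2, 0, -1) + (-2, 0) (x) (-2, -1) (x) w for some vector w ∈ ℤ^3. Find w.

Subtract the known terms from T to get the rank-1 residual R = (-2, 0) (x) (-2, -1) (x) w, so R[i,j,k] = a[i]·b[j]·w[k]. Pick indices with nonzero a[0]·b[0] = (-2)·(-2) = 4. Only the fibre through (0,0,·) is needed: R[0,0,:] = T[0,0,:] − Σₗ aₗ[0]bₗ[0]cₗ = [0, -12, -18] − (2)·(-2)·(-2, 1, 2) − (-2)·(-1)·(-2, 0, -1) = [-4, -8, -8]. Then w[k] = R[0,0,k] / 4 for each k, giving w = [-4, -8, -8] / 4 = (-1, -2, -2).

w = (-1, -2, -2)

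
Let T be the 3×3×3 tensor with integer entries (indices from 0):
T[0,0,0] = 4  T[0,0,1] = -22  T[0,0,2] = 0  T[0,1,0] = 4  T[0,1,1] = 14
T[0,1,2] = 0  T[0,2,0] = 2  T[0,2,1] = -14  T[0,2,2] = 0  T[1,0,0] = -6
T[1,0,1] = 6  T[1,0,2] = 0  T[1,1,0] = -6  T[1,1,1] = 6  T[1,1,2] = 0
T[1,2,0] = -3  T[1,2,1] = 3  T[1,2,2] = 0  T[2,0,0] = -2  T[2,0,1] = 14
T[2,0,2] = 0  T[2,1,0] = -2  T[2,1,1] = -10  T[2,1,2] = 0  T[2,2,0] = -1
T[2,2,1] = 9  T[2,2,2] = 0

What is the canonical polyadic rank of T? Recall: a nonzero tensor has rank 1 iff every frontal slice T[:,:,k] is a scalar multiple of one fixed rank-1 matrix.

2

Lower bound: the mode-1 unfolding of T (rows indexed by i, columns by (j,k) = (0,0), (0,1), (0,2), (1,0), (1,1), (1,2), (2,0), (2,1), (2,2)) is [[4, -22, 0, 4, 14, 0, 2, -14, 0], [-6, 6, 0, -6, 6, 0, -3, 3, 0], [-2, 14, 0, -2, -10, 0, -1, 9, 0]].
There the 2×2 minor on rows i ∈ {0, 1}, columns (j,k) ∈ {(0,0), (0,1)} is det [[4, -22], [-6, 6]] = -108 ≠ 0, so this unfolding has rank ≥ 2; CP rank is at least every unfolding rank, so rank(T) ≥ 2. (Unfolding ranks only ever bound the CP rank from below — rank(T) can be strictly larger than all of them — so the matching upper bound has to come from an explicit 2-term decomposition.)
Upper bound — finding two terms. Write S_k = T[:,:,k] for the frontal slices: S₀ = [[4, 4, 2], [-6, -6, -3], [-2, -2, -1]], S₁ = [[-22, 14, -14], [6, 6, 3], [14, -10, 9]], S₂ = [[0, 0, 0], [0, 0, 0], [0, 0, 0]].
If T = a₁ ⊗ b₁ ⊗ c₁ + a₂ ⊗ b₂ ⊗ c₂ then each S_k = c₁[k]·a₁b₁ᵀ + c₂[k]·a₂b₂ᵀ. S₀ and S₁ are linearly independent, so a₁b₁ᵀ and a₂b₂ᵀ must span the same plane of matrices: they are the rank-1 matrices of the form x·S₀ + y·S₁.
The 2×2 minor of x·S₀ + y·S₁ on rows {0,1}, columns {0,1} is 216·xy − 216·y² = 216·(x − y)(y), vanishing at (x:y) = (1:1) and (1:0).
M₁ = S₀ + S₁ = [[-18, 18, -12], [0, 0, 0], [12, -12, 8]] = (-2)·[3, 0, -2][3, -3, 2]ᵀ and M₂ = S₀ = [[4, 4, 2], [-6, -6, -3], [-2, -2, -1]] = [2, -3, -1][2, 2, 1]ᵀ, so take a₁ = [3, 0, -2], b₁ = [3, -3, 2], a₂ = [2, -3, -1], b₂ = [2, 2, 1].
Each slice is an integer combination of E₁ = a₁b₁ᵀ and E₂ = a₂b₂ᵀ: S₀ = E₂, S₁ = −2·E₁ − E₂, S₂ = 0; reading off coefficients, c₁ = [0, -2, 0] and c₂ = [1, -1, 0].
Hence T = [3, 0, -2] ⊗ [3, -3, 2] ⊗ [0, -2, 0] + [2, -3, -1] ⊗ [2, 2, 1] ⊗ [1, -1, 0], so rank(T) ≤ 2.
These bounds meet, so rank(T) = 2.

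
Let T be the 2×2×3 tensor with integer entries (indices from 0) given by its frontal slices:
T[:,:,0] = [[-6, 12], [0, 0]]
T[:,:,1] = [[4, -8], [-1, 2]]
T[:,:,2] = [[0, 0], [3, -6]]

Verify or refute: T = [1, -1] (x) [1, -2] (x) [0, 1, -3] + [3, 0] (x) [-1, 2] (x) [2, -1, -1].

Reconstruct entrywise from the claimed factors. For example, T[1,0,1] = -1 and Σₗ aₗ[1]bₗ[0]cₗ[1] = (-1)·(1)·(1) + (0)·(-1)·(-1) = -1; checking all 12 entries, every one matches. The claim holds.

Yes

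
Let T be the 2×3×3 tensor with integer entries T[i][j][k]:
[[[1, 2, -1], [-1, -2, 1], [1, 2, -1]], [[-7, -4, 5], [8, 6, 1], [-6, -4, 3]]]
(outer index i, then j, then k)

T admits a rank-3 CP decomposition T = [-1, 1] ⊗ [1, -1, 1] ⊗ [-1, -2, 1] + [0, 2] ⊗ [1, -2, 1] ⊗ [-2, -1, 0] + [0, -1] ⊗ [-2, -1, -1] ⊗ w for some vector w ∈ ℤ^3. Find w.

Subtract the known terms from T to get the rank-1 residual R = [0, -1] ⊗ [-2, -1, -1] ⊗ w, so R[i,j,k] = a[i]·b[j]·w[k]. Pick indices with nonzero a[1]·b[0] = (-1)·(-2) = 2. Only the fibre through (1,0,·) is needed: R[1,0,:] = T[1,0,:] − Σₗ aₗ[1]bₗ[0]cₗ = [-7, -4, 5] − (1)·(1)·[-1, -2, 1] − (2)·(1)·[-2, -1, 0] = [-2, 0, 4]. Then w[k] = R[1,0,k] / 2 for each k, giving w = [-2, 0, 4] / 2 = [-1, 0, 2].

w = [-1, 0, 2]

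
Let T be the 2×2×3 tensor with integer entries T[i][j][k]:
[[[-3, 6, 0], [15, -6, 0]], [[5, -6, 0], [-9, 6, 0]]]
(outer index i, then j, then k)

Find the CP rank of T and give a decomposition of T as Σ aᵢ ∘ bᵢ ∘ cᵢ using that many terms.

Lower bound: in the mode-2 unfolding of T (rows indexed by j, columns by (i,k)) the 2×2 minor on rows j ∈ {0, 1}, columns (i,k) ∈ {(0,0), (0,1)} is det [[-3, 6], [15, -6]] = -72 ≠ 0, so that unfolding has rank ≥ 2 and hence rank(T) ≥ 2 (CP rank is at least every unfolding rank, though it can be larger).
Upper bound: with S_k = T[:,:,k], the two rank-1 terms a₁b₁ᵀ, a₂b₂ᵀ are the rank-1 members of the pencil x·S₀ + y·S₁.
det(x·S₀ + y·S₁) is −48·x² + 48·xy = (-48)·(x − y)(x), vanishing at (x:y) = (1:1) and (0:1).
M₁ = S₀ + S₁ = [[3, 9], [-1, -3]] = [3, -1][1, 3]ᵀ and M₂ = S₁ = [[6, -6], [-6, 6]] = 6·[1, -1][1, -1]ᵀ, so take a₁ = [3, -1], b₁ = [1, 3], a₂ = [1, -1], b₂ = [1, -1].
Each slice is an integer combination of E₁ = a₁b₁ᵀ and E₂ = a₂b₂ᵀ: S₀ = E₁ − 6·E₂, S₁ = 6·E₂, S₂ = 0; reading off coefficients, c₁ = [1, 0, 0] and c₂ = [-6, 6, 0].
Hence T = [3, -1] ∘ [1, 3] ∘ [1, 0, 0] + [1, -1] ∘ [1, -1] ∘ [-6, 6, 0], so rank(T) ≤ 2.
These bounds meet, so rank(T) = 2.

rank(T) = 2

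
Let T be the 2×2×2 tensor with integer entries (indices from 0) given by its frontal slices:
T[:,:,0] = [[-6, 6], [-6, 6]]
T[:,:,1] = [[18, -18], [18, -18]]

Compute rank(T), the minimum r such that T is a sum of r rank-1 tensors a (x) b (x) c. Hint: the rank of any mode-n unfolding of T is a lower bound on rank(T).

Lower bound: T ≠ 0 (e.g. T[0,0,0] = -6), so rank(T) ≥ 1.
Upper bound: the mode-1 fibre T[:,0,0] = [-6, -6] gives a = [1, 1] (primitive direction); the mode-2 fibre T[0,:,0] = [-6, 6] gives b = [1, -1]; then c[k] = T[0,0,k] / (a[0]·b[0]) = [-6, 18] / 1 = [-6, 18].
Expanding [1, 1] (x) [1, -1] (x) [-6, 18] reproduces all 8 entries of T, so T = [1, 1] (x) [1, -1] (x) [-6, 18] and rank(T) ≤ 1.
These bounds meet, so rank(T) = 1.

1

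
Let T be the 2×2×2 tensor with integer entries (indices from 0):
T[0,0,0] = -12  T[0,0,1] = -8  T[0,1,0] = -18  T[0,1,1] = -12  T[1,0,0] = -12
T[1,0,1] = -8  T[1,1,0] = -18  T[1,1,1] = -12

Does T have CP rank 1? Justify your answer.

The mode-1 fibre T[:,0,0] = [-12, -12] gives a = [1, 1] (primitive direction); the mode-2 fibre T[0,:,0] = [-12, -18] gives b = [2, 3]; then c[k] = T[0,0,k] / (a[0]·b[0]) = [-12, -8] / 2 = [-6, -4].
Expanding [1, 1] ∘ [2, 3] ∘ [-6, -4] reproduces all 8 entries of T, so T = [1, 1] ∘ [2, 3] ∘ [-6, -4] and rank(T) ≤ 1.
Equivalently every frontal slice T[:,:,k] is c[k] times the rank-1 matrix [1, 1] ∘ [2, 3]. So T has rank 1 (it is nonzero).

Yes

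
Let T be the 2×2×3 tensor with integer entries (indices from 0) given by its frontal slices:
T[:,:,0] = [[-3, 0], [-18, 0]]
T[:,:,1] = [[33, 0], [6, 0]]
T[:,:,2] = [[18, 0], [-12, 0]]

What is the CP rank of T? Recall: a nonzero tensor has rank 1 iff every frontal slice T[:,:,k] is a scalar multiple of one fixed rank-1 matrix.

Lower bound: in the mode-3 unfolding of T (rows indexed by k, columns by (i,j)) the 2×2 minor on rows k ∈ {0, 1}, columns (i,j) ∈ {(0,0), (1,0)} is det [[-3, -18], [33, 6]] = 576 ≠ 0, so that unfolding has rank ≥ 2 and hence rank(T) ≥ 2 (CP rank is at least every unfolding rank, though it can be larger).
Upper bound: T[:,j,:] = b[j]·M for every slice, with b = (1, 0) and M = [[-3, 33, 18], [-18, 6, -12]] (rows i, columns k).
Splitting M by its rows (i = 0, 1), M = (1, 0)(-3, 33, 18)ᵀ + (0, 1)(-18, 6, -12)ᵀ.
Hence T = (1, 0) ⊗ (1, 0) ⊗ (-3, 33, 18) + (0, 1) ⊗ (1, 0) ⊗ (-18, 6, -12), so rank(T) ≤ 2.
These bounds meet, so rank(T) = 2.

2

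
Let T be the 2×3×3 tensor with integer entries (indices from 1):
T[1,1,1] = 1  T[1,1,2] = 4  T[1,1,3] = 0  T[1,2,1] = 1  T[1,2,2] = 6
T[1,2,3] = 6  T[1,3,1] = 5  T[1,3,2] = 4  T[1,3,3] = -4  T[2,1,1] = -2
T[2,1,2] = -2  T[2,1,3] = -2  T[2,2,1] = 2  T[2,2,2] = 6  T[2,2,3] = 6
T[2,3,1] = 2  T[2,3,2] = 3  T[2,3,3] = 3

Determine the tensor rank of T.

3

Lower bound: the mode-3 unfolding of T (rows indexed by k, columns by (i,j) = (1,1), (1,2), (1,3), (2,1), (2,2), (2,3)) is [[1, 1, 5, -2, 2, 2], [4, 6, 4, -2, 6, 3], [0, 6, -4, -2, 6, 3]].
There the 3×3 minor on rows k ∈ {1, 2, 3}, columns (i,j) ∈ {(1,1), (1,2), (1,3)} is det [[1, 1, 5], [4, 6, 4], [0, 6, -4]] = 88 ≠ 0, so this unfolding has rank ≥ 3; CP rank is at least every unfolding rank, so rank(T) ≥ 3. (Unfolding ranks only ever bound the CP rank from below — rank(T) can be strictly larger than all of them — so the matching upper bound has to come from an explicit 3-term decomposition.)
Upper bound: T is a sum of 3 rank-1 terms, T = [1, 0] ⊗ [1, 0, 2] ⊗ [2, 2, -2] + [1, 2] ⊗ [1, -1, -1] ⊗ [-1, -2, -2] + [2, 1] ⊗ [2, 2, -1] ⊗ [0, 1, 1] (written with every a and b primitive with positive leading entry and the scale carried by c; CP decompositions are not unique, and this one is verified by expanding entrywise), so rank(T) ≤ 3.
These bounds meet, so rank(T) = 3.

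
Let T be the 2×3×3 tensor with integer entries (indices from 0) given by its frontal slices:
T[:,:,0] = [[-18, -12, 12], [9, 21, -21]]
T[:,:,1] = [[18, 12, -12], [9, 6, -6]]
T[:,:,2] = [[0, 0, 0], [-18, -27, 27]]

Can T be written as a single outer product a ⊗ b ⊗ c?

No

The mode-3 unfolding of T (rows indexed by k, columns by (i,j) = (0,0), (0,1), (0,2), (1,0), (1,1), (1,2)) is [[-18, -12, 12, 9, 21, -21], [18, 12, -12, 9, 6, -6], [0, 0, 0, -18, -27, 27]].
There the 2×2 minor on rows k ∈ {0, 1}, columns (i,j) ∈ {(0,0), (1,0)} is det [[-18, 9], [18, 9]] = -324 ≠ 0, so this unfolding has rank ≥ 2; CP rank is at least every unfolding rank, so rank(T) ≥ 2.
In particular rank(T) ≥ 2 > 1, so T is not rank-1.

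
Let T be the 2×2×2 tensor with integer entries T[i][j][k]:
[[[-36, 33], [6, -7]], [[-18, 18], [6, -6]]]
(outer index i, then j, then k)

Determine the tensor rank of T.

2

Lower bound: the mode-3 unfolding of T (rows indexed by k, columns by (i,j) = (0,0), (0,1), (1,0), (1,1)) is [[-36, 6, -18, 6], [33, -7, 18, -6]].
There the 2×2 minor on rows k ∈ {0, 1}, columns (i,j) ∈ {(0,0), (0,1)} is det [[-36, 6], [33, -7]] = 54 ≠ 0, so this unfolding has rank ≥ 2; CP rank is at least every unfolding rank, so rank(T) ≥ 2. (This is only a lower bound: in general the CP rank may exceed every unfolding rank, so we still need to exhibit 2 rank-1 terms summing to T.)
Upper bound — finding two terms. Write S_k = T[:,:,k] for the frontal slices: S₀ = [[-36, 6], [-18, 6]], S₁ = [[33, -7], [18, -6]].
If T = a₁ ⊗ b₁ ⊗ c₁ + a₂ ⊗ b₂ ⊗ c₂ then each S_k = c₁[k]·a₁b₁ᵀ + c₂[k]·a₂b₂ᵀ. S₀ and S₁ are linearly independent, so a₁b₁ᵀ and a₂b₂ᵀ must span the same plane of matrices: they are the rank-1 matrices of the form x·S₀ + y·S₁.
det(x·S₀ + y·S₁) is −108·x² + 180·xy − 72·y² = (-36)·(3·x − 2·y)(x − y), vanishing at (x:y) = (2:3) and (1:1).
M₁ = 2·S₀ + 3·S₁ = [[27, -9], [18, -6]] = 3·[3, 2][3, -1]ᵀ and M₂ = S₀ + S₁ = [[-3, -1], [0, 0]] = −[1, 0][3, 1]ᵀ, so take a₁ = [3, 2], b₁ = [3, -1], a₂ = [1, 0], b₂ = [3, 1].
Each slice is an integer combination of E₁ = a₁b₁ᵀ and E₂ = a₂b₂ᵀ: S₀ = −3·E₁ − 3·E₂, S₁ = 3·E₁ + 2·E₂; reading off coefficients, c₁ = [-3, 3] and c₂ = [-3, 2].
Hence T = [3, 2] ⊗ [3, -1] ⊗ [-3, 3] + [1, 0] ⊗ [3, 1] ⊗ [-3, 2], so rank(T) ≤ 2.
These bounds meet, so rank(T) = 2.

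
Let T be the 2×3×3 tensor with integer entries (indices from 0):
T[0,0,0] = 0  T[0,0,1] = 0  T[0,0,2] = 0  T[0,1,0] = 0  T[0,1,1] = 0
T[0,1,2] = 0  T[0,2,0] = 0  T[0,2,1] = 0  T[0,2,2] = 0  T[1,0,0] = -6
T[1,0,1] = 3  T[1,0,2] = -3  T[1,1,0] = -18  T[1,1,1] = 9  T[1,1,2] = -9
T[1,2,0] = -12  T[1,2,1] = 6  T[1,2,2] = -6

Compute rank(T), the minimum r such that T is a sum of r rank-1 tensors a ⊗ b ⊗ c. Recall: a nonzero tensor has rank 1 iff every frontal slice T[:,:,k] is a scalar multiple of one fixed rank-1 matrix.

1

Lower bound: T ≠ 0 (e.g. T[1,0,0] = -6), so rank(T) ≥ 1.
Upper bound: if T = a ⊗ b ⊗ c then every fibre of T is a multiple of the corresponding factor, so read the factors off the fibres through the nonzero entry T[1,0,0] = -6.
The mode-1 fibre T[:,0,0] = [0, -6] gives a = (0, 1) (primitive direction); the mode-2 fibre T[1,:,0] = [-6, -18, -12] gives b = (1, 3, 2); then c[k] = T[1,0,k] / (a[1]·b[0]) = [-6, 3, -3] / 1 = (-6, 3, -3).
Expanding (0, 1) ⊗ (1, 3, 2) ⊗ (-6, 3, -3) reproduces all 18 entries of T, so T = (0, 1) ⊗ (1, 3, 2) ⊗ (-6, 3, -3) and rank(T) ≤ 1.
These bounds meet, so rank(T) = 1.
Check entry T[0,1,1] = 0: (0)·(3)·(3) = 0.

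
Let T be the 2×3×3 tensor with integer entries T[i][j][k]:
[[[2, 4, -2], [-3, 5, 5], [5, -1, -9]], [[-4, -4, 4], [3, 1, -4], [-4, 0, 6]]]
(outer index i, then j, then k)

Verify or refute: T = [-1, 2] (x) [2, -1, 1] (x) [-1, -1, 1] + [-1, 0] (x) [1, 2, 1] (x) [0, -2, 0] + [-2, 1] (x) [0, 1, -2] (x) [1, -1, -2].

Reconstruct entrywise from the claimed factors. For example, T[0,0,0] = 2 and Σₗ aₗ[0]bₗ[0]cₗ[0] = (-1)·(2)·(-1) + (-1)·(1)·(0) + (-2)·(0)·(1) = 2; checking all 18 entries, every one matches. The claim holds.

Yes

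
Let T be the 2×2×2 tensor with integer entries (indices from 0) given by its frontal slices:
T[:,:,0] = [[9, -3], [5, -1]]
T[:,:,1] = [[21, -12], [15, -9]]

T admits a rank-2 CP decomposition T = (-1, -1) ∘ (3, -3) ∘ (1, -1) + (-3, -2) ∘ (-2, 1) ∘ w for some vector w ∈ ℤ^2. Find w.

Subtract the known terms from T to get the rank-1 residual R = (-3, -2) ∘ (-2, 1) ∘ w, so R[i,j,k] = a[i]·b[j]·w[k]. Pick indices with nonzero a[0]·b[0] = (-3)·(-2) = 6. Only the fibre through (0,0,·) is needed: R[0,0,:] = T[0,0,:] − Σₗ aₗ[0]bₗ[0]cₗ = [9, 21] − (-1)·(3)·(1, -1) = [12, 18]. Then w[k] = R[0,0,k] / 6 for each k, giving w = [12, 18] / 6 = (2, 3).

w = (2, 3)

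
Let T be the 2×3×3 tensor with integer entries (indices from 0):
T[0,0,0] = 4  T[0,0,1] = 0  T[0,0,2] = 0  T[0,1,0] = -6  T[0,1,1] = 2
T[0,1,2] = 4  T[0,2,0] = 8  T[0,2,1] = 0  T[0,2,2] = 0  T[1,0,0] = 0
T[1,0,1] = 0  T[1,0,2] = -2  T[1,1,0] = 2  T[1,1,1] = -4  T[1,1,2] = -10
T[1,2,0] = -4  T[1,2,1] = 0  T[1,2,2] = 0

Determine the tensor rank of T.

3

Lower bound: the mode-3 unfolding of T (rows indexed by k, columns by (i,j) = (0,0), (0,1), (0,2), (1,0), (1,1), (1,2)) is [[4, -6, 8, 0, 2, -4], [0, 2, 0, 0, -4, 0], [0, 4, 0, -2, -10, 0]].
There the 3×3 minor on rows k ∈ {0, 1, 2}, columns (i,j) ∈ {(0,0), (0,1), (1,0)} is det [[4, -6, 0], [0, 2, 0], [0, 4, -2]] = -16 ≠ 0, so this unfolding has rank ≥ 3; CP rank is at least every unfolding rank, so rank(T) ≥ 3. (Unfolding ranks only ever bound the CP rank from below — rank(T) can be strictly larger than all of them — so the matching upper bound has to come from an explicit 3-term decomposition.)
Upper bound: T is a sum of 3 rank-1 terms, T = [0, 1] ⊗ [1, 1, 0] ⊗ [2, 0, -2] + [1, -2] ⊗ [0, 1, 0] ⊗ [2, 2, 4] + [2, -1] ⊗ [1, -2, 2] ⊗ [2, 0, 0] (written with every a and b primitive with positive leading entry and the scale carried by c; CP decompositions are not unique, and this one is verified by expanding entrywise), so rank(T) ≤ 3.
These bounds meet, so rank(T) = 3.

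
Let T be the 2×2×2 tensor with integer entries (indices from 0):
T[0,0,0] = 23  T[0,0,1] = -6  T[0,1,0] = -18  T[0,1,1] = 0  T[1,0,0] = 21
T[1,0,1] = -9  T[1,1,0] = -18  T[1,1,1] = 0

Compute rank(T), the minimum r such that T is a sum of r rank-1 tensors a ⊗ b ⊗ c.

Lower bound: the mode-1 unfolding of T (rows indexed by i, columns by (j,k) = (0,0), (0,1), (1,0), (1,1)) is [[23, -6, -18, 0], [21, -9, -18, 0]].
There the 2×2 minor on rows i ∈ {0, 1}, columns (j,k) ∈ {(0,0), (0,1)} is det [[23, -6], [21, -9]] = -81 ≠ 0, so this unfolding has rank ≥ 2; CP rank is at least every unfolding rank, so rank(T) ≥ 2. (Unfolding ranks only ever bound the CP rank from below — rank(T) can be strictly larger than all of them — so the matching upper bound has to come from an explicit 2-term decomposition.)
Upper bound — finding two terms. Write S_k = T[:,:,k] for the frontal slices: S₀ = [[23, -18], [21, -18]], S₁ = [[-6, 0], [-9, 0]].
If T = a₁ ⊗ b₁ ⊗ c₁ + a₂ ⊗ b₂ ⊗ c₂ then each S_k = c₁[k]·a₁b₁ᵀ + c₂[k]·a₂b₂ᵀ. S₀ and S₁ are linearly independent, so a₁b₁ᵀ and a₂b₂ᵀ must span the same plane of matrices: they are the rank-1 matrices of the form x·S₀ + y·S₁.
det(x·S₀ + y·S₁) is −36·x² − 54·xy = (-18)·(2·x + 3·y)(x), vanishing at (x:y) = (3:-2) and (0:1).
M₁ = 3·S₀ − 2·S₁ = [[81, -54], [81, -54]] = 27·[1, 1][3, -2]ᵀ and M₂ = S₁ = [[-6, 0], [-9, 0]] = (-3)·[2, 3][1, 0]ᵀ, so take a₁ = [1, 1], b₁ = [3, -2], a₂ = [2, 3], b₂ = [1, 0].
Each slice is an integer combination of E₁ = a₁b₁ᵀ and E₂ = a₂b₂ᵀ: S₀ = 9·E₁ − 2·E₂, S₁ = −3·E₂; reading off coefficients, c₁ = [9, 0] and c₂ = [-2, -3].
Hence T = [1, 1] ⊗ [3, -2] ⊗ [9, 0] + [2, 3] ⊗ [1, 0] ⊗ [-2, -3], so rank(T) ≤ 2.
These bounds meet, so rank(T) = 2.

2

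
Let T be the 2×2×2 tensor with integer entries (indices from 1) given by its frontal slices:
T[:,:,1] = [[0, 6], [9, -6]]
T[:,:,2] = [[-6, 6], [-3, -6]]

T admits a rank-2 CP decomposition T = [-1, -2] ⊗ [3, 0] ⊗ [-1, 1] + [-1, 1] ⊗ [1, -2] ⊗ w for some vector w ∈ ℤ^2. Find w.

Subtract the known terms from T to get the rank-1 residual R = [-1, 1] ⊗ [1, -2] ⊗ w, so R[i,j,k] = a[i]·b[j]·w[k]. Pick indices with nonzero a[1]·b[1] = (-1)·(1) = -1. Only the fibre through (1,1,·) is needed: R[1,1,:] = T[1,1,:] − Σₗ aₗ[1]bₗ[1]cₗ = [0, -6] − (-1)·(3)·[-1, 1] = [-3, -3]. Then w[k] = R[1,1,k] / -1 for each k, giving w = [-3, -3] / -1 = [3, 3].

w = [3, 3]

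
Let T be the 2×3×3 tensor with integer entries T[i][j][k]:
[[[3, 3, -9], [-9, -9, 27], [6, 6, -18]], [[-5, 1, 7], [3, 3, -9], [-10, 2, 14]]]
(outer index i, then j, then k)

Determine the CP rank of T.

2

Lower bound: the mode-1 unfolding of T (rows indexed by i, columns by (j,k) = (0,0), (0,1), (0,2), (1,0), (1,1), (1,2), (2,0), (2,1), (2,2)) is [[3, 3, -9, -9, -9, 27, 6, 6, -18], [-5, 1, 7, 3, 3, -9, -10, 2, 14]].
There the 2×2 minor on rows i ∈ {0, 1}, columns (j,k) ∈ {(0,0), (0,1)} is det [[3, 3], [-5, 1]] = 18 ≠ 0, so this unfolding has rank ≥ 2; CP rank is at least every unfolding rank, so rank(T) ≥ 2. (Unfolding ranks only ever bound the CP rank from below — rank(T) can be strictly larger than all of them — so the matching upper bound has to come from an explicit 2-term decomposition.)
Upper bound — finding two terms. Write S_k = T[:,:,k] for the frontal slices: S₀ = [[3, -9, 6], [-5, 3, -10]], S₁ = [[3, -9, 6], [1, 3, 2]], S₂ = [[-9, 27, -18], [7, -9, 14]].
If T = a₁ ⊗ b₁ ⊗ c₁ + a₂ ⊗ b₂ ⊗ c₂ then each S_k = c₁[k]·a₁b₁ᵀ + c₂[k]·a₂b₂ᵀ. S₀ and S₁ are linearly independent, so a₁b₁ᵀ and a₂b₂ᵀ must span the same plane of matrices: they are the rank-1 matrices of the form x·S₀ + y·S₁.
The 2×2 minor of x·S₀ + y·S₁ on rows {0,1}, columns {0,1} is −36·x² − 18·xy + 18·y² = (-18)·(2·x − y)(x + y), vanishing at (x:y) = (1:2) and (1:-1).
M₁ = S₀ + 2·S₁ = [[9, -27, 18], [-3, 9, -6]] = 3·[3, -1][1, -3, 2]ᵀ and M₂ = S₀ − S₁ = [[0, 0, 0], [-6, 0, -12]] = (-6)·[0, 1][1, 0, 2]ᵀ, so take a₁ = [3, -1], b₁ = [1, -3, 2], a₂ = [0, 1], b₂ = [1, 0, 2].
Each slice is an integer combination of E₁ = a₁b₁ᵀ and E₂ = a₂b₂ᵀ: S₀ = E₁ − 4·E₂, S₁ = E₁ + 2·E₂, S₂ = −3·E₁ + 4·E₂; reading off coefficients, c₁ = [1, 1, -3] and c₂ = [-4, 2, 4].
Hence T = [3, -1] ⊗ [1, -3, 2] ⊗ [1, 1, -3] + [0, 1] ⊗ [1, 0, 2] ⊗ [-4, 2, 4], so rank(T) ≤ 2.
These bounds meet, so rank(T) = 2.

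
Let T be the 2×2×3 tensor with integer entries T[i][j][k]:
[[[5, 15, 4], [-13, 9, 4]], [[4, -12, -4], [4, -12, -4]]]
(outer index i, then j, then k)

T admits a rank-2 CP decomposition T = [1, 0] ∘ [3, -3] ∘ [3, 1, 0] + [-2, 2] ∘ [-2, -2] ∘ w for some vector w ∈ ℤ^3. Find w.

w = [-1, 3, 1]

Subtract the known terms from T to get the rank-1 residual R = [-2, 2] ∘ [-2, -2] ∘ w, so R[i,j,k] = a[i]·b[j]·w[k]. Pick indices with nonzero a[0]·b[0] = (-2)·(-2) = 4. Only the fibre through (0,0,·) is needed: R[0,0,:] = T[0,0,:] − Σₗ aₗ[0]bₗ[0]cₗ = [5, 15, 4] − (1)·(3)·[3, 1, 0] = [-4, 12, 4]. Then w[k] = R[0,0,k] / 4 for each k, giving w = [-4, 12, 4] / 4 = [-1, 3, 1].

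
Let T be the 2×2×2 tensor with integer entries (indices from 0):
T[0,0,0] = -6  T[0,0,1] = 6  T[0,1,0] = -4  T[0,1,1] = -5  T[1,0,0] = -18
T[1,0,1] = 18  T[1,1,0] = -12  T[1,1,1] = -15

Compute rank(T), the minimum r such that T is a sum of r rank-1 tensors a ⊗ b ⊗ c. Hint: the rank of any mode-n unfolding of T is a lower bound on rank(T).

2

Lower bound: the mode-3 unfolding of T (rows indexed by k, columns by (i,j) = (0,0), (0,1), (1,0), (1,1)) is [[-6, -4, -18, -12], [6, -5, 18, -15]].
There the 2×2 minor on rows k ∈ {0, 1}, columns (i,j) ∈ {(0,0), (0,1)} is det [[-6, -4], [6, -5]] = 54 ≠ 0, so this unfolding has rank ≥ 2; CP rank is at least every unfolding rank, so rank(T) ≥ 2. (Flattening ranks never certify an upper bound on CP rank; for that we must actually write T with 2 rank-1 terms.)
Upper bound — finding two terms. Every mode-1 slice of T is a multiple of one matrix: T[i,:,:] = a[i]·M with a = [1, 3] and M = [[-6, 6], [-4, -5]] (rows indexed by j, columns by k). So it suffices to write M as a sum of two rank-1 matrices.
Splitting M by its rows (j = 0, 1), M = [1, 0][-6, 6]ᵀ + [0, 1][-4, -5]ᵀ.
Hence T = [1, 3] ⊗ [1, 0] ⊗ [-6, 6] + [1, 3] ⊗ [0, 1] ⊗ [-4, -5], so rank(T) ≤ 2.
These bounds meet, so rank(T) = 2.
Check entry T[1,0,0] = -18: (3)·(1)·(-6) + (3)·(0)·(-4) = -18.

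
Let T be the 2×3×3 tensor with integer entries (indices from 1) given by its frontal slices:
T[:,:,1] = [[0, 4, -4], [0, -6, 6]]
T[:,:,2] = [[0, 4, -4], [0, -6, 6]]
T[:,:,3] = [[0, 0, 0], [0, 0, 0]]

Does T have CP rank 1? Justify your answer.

Yes

The mode-1 fibre T[:,2,1] = [4, -6] gives a = (2, -3) (primitive direction); the mode-2 fibre T[1,:,1] = [0, 4, -4] gives b = (0, 1, -1); then c[k] = T[1,2,k] / (a[1]·b[2]) = [4, 4, 0] / 2 = (2, 2, 0).
Expanding (2, -3) ∘ (0, 1, -1) ∘ (2, 2, 0) reproduces all 18 entries of T, so T = (2, -3) ∘ (0, 1, -1) ∘ (2, 2, 0) and rank(T) ≤ 1.
Equivalently every frontal slice T[:,:,k] is c[k] times the rank-1 matrix (2, -3) ∘ (0, 1, -1). So T has rank 1 (it is nonzero).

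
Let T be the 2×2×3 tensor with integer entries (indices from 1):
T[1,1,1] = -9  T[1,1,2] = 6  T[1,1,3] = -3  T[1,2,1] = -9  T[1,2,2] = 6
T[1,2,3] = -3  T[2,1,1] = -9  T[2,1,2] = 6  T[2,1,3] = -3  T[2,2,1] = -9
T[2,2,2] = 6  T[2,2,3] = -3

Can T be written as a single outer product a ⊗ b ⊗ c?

If T = a ⊗ b ⊗ c then every fibre of T is a multiple of the corresponding factor, so read the factors off the fibres through the nonzero entry T[1,1,1] = -9.
The mode-1 fibre T[:,1,1] = [-9, -9] gives a = [1, 1] (primitive direction); the mode-2 fibre T[1,:,1] = [-9, -9] gives b = [1, 1]; then c[k] = T[1,1,k] / (a[1]·b[1]) = [-9, 6, -3] / 1 = [-9, 6, -3].
Expanding [1, 1] ⊗ [1, 1] ⊗ [-9, 6, -3] reproduces all 12 entries of T, so T = [1, 1] ⊗ [1, 1] ⊗ [-9, 6, -3] and rank(T) ≤ 1.
Equivalently every frontal slice T[:,:,k] is c[k] times the rank-1 matrix [1, 1] ⊗ [1, 1]. So T has rank 1 (it is nonzero).

Yes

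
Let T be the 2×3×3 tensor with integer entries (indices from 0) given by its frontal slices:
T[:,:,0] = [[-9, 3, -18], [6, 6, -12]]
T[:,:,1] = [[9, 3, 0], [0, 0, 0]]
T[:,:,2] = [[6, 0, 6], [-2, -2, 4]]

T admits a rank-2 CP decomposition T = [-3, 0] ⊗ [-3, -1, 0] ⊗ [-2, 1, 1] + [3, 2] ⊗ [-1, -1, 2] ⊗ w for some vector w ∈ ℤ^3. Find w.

w = [-3, 0, 1]

Subtract the known terms from T to get the rank-1 residual R = [3, 2] ⊗ [-1, -1, 2] ⊗ w, so R[i,j,k] = a[i]·b[j]·w[k]. Pick indices with nonzero a[0]·b[0] = (3)·(-1) = -3. Only the fibre through (0,0,·) is needed: R[0,0,:] = T[0,0,:] − Σₗ aₗ[0]bₗ[0]cₗ = [-9, 9, 6] − (-3)·(-3)·[-2, 1, 1] = [9, 0, -3]. Then w[k] = R[0,0,k] / -3 for each k, giving w = [9, 0, -3] / -3 = [-3, 0, 1].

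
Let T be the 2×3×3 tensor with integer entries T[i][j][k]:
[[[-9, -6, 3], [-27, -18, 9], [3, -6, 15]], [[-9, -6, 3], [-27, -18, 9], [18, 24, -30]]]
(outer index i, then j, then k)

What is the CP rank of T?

Lower bound: the mode-2 unfolding of T (rows indexed by j, columns by (i,k) = (0,0), (0,1), (0,2), (1,0), (1,1), (1,2)) is [[-9, -6, 3, -9, -6, 3], [-27, -18, 9, -27, -18, 9], [3, -6, 15, 18, 24, -30]].
There the 2×2 minor on rows j ∈ {0, 2}, columns (i,k) ∈ {(0,0), (0,1)} is det [[-9, -6], [3, -6]] = 72 ≠ 0, so this unfolding has rank ≥ 2; CP rank is at least every unfolding rank, so rank(T) ≥ 2. (This is only a lower bound: in general the CP rank may exceed every unfolding rank, so we still need to exhibit 2 rank-1 terms summing to T.)
Upper bound — finding two terms. Write S_k = T[:,:,k] for the frontal slices: S₀ = [[-9, -27, 3], [-9, -27, 18]], S₁ = [[-6, -18, -6], [-6, -18, 24]], S₂ = [[3, 9, 15], [3, 9, -30]].
If T = a₁ ⊗ b₁ ⊗ c₁ + a₂ ⊗ b₂ ⊗ c₂ then each S_k = c₁[k]·a₁b₁ᵀ + c₂[k]·a₂b₂ᵀ. S₀ and S₁ are linearly independent, so a₁b₁ᵀ and a₂b₂ᵀ must span the same plane of matrices: they are the rank-1 matrices of the form x·S₀ + y·S₁.
The 2×2 minor of x·S₀ + y·S₁ on rows {0,1}, columns {0,2} is −135·x² − 360·xy − 180·y² = (-45)·(x + 2·y)(3·x + 2·y), vanishing at (x:y) = (2:-1) and (2:-3).
M₁ = 2·S₀ − S₁ = [[-12, -36, 12], [-12, -36, 12]] = (-12)·[1, 1][1, 3, -1]ᵀ and M₂ = 2·S₀ − 3·S₁ = [[0, 0, 24], [0, 0, -36]] = 12·[2, -3][0, 0, 1]ᵀ, so take a₁ = [1, 1], b₁ = [1, 3, -1], a₂ = [2, -3], b₂ = [0, 0, 1].
Each slice is an integer combination of E₁ = a₁b₁ᵀ and E₂ = a₂b₂ᵀ: S₀ = −9·E₁ − 3·E₂, S₁ = −6·E₁ − 6·E₂, S₂ = 3·E₁ + 9·E₂; reading off coefficients, c₁ = [-9, -6, 3] and c₂ = [-3, -6, 9].
Hence T = [1, 1] ⊗ [1, 3, -1] ⊗ [-9, -6, 3] + [2, -3] ⊗ [0, 0, 1] ⊗ [-3, -6, 9], so rank(T) ≤ 2.
These bounds meet, so rank(T) = 2.
Check entry T[1,1,2] = 9: (1)·(3)·(3) + (-3)·(0)·(9) = 9.

2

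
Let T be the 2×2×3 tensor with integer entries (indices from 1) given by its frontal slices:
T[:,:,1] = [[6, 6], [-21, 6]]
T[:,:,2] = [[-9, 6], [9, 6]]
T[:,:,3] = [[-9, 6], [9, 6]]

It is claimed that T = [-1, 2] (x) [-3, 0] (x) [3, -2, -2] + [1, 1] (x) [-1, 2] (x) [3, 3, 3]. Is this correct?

Reconstruct entrywise from the claimed factors. For example, T[1,2,3] = 6 and Σₗ aₗ[1]bₗ[2]cₗ[3] = (-1)·(0)·(-2) + (1)·(2)·(3) = 6; checking all 12 entries, every one matches. The claim holds.

Yes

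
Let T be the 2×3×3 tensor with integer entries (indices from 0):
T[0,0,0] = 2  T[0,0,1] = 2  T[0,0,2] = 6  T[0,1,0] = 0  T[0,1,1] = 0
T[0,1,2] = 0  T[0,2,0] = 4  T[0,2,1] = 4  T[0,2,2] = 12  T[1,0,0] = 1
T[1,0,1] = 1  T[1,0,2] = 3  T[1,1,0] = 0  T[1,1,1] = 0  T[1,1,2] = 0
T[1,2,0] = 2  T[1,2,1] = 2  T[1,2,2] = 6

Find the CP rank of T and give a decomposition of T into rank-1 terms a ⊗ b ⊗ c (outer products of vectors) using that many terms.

rank(T) = 1

Lower bound: T ≠ 0 (e.g. T[0,0,0] = 2), so rank(T) ≥ 1.
Upper bound: if T = a ⊗ b ⊗ c then every fibre of T is a multiple of the corresponding factor, so read the factors off the fibres through the nonzero entry T[0,0,0] = 2.
The mode-1 fibre T[:,0,0] = [2, 1] gives a = [2, 1] (primitive direction); the mode-2 fibre T[0,:,0] = [2, 0, 4] gives b = [1, 0, 2]; then c[k] = T[0,0,k] / (a[0]·b[0]) = [2, 2, 6] / 2 = [1, 1, 3].
Expanding [2, 1] ⊗ [1, 0, 2] ⊗ [1, 1, 3] reproduces all 18 entries of T, so T = [2, 1] ⊗ [1, 0, 2] ⊗ [1, 1, 3] and rank(T) ≤ 1.
These bounds meet, so rank(T) = 1.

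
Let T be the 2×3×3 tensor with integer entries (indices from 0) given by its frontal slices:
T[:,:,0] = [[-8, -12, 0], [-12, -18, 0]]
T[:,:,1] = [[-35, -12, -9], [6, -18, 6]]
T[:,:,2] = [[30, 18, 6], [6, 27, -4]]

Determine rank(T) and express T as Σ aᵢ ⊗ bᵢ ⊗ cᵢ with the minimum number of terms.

Lower bound: the mode-2 unfolding of T (rows indexed by j, columns by (i,k) = (0,0), (0,1), (0,2), (1,0), (1,1), (1,2)) is [[-8, -35, 30, -12, 6, 6], [-12, -12, 18, -18, -18, 27], [0, -9, 6, 0, 6, -4]].
There the 2×2 minor on rows j ∈ {0, 1}, columns (i,k) ∈ {(0,0), (0,1)} is det [[-8, -35], [-12, -12]] = -324 ≠ 0, so this unfolding has rank ≥ 2; CP rank is at least every unfolding rank, so rank(T) ≥ 2. (This is only a lower bound: in general the CP rank may exceed every unfolding rank, so we still need to exhibit 2 rank-1 terms summing to T.)
Upper bound — finding two terms. Write S_k = T[:,:,k] for the frontal slices: S₀ = [[-8, -12, 0], [-12, -18, 0]], S₁ = [[-35, -12, -9], [6, -18, 6]], S₂ = [[30, 18, 6], [6, 27, -4]].
If T = a₁ ⊗ b₁ ⊗ c₁ + a₂ ⊗ b₂ ⊗ c₂ then each S_k = c₁[k]·a₁b₁ᵀ + c₂[k]·a₂b₂ᵀ. S₀ and S₁ are linearly independent, so a₁b₁ᵀ and a₂b₂ᵀ must span the same plane of matrices: they are the rank-1 matrices of the form x·S₀ + y·S₁.
The 2×2 minor of x·S₀ + y·S₁ on rows {0,1}, columns {0,1} is 702·xy + 702·y² = 702·(y)(x + y), vanishing at (x:y) = (1:0) and (1:-1).
M₁ = S₀ = [[-8, -12, 0], [-12, -18, 0]] = (-2)·(2, 3)(2, 3, 0)ᵀ and M₂ = S₀ − S₁ = [[27, 0, 9], [-18, 0, -6]] = 3·(3, -2)(3, 0, 1)ᵀ, so take a₁ = (2, 3), b₁ = (2, 3, 0), a₂ = (3, -2), b₂ = (3, 0, 1).
Each slice is an integer combination of E₁ = a₁b₁ᵀ and E₂ = a₂b₂ᵀ: S₀ = −2·E₁, S₁ = −2·E₁ − 3·E₂, S₂ = 3·E₁ + 2·E₂; reading off coefficients, c₁ = (-2, -2, 3) and c₂ = (0, -3, 2).
Hence T = (2, 3) ⊗ (2, 3, 0) ⊗ (-2, -2, 3) + (3, -2) ⊗ (3, 0, 1) ⊗ (0, -3, 2), so rank(T) ≤ 2.
These bounds meet, so rank(T) = 2.
Check entry T[0,1,2] = 18: (2)·(3)·(3) + (3)·(0)·(2) = 18.

rank(T) = 2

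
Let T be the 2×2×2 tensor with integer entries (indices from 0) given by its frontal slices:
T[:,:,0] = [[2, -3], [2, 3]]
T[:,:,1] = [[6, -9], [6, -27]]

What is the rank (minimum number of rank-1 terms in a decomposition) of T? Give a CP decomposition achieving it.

Lower bound: the mode-1 unfolding of T (rows indexed by i, columns by (j,k) = (0,0), (0,1), (1,0), (1,1)) is [[2, 6, -3, -9], [2, 6, 3, -27]].
There the 2×2 minor on rows i ∈ {0, 1}, columns (j,k) ∈ {(0,0), (1,0)} is det [[2, -3], [2, 3]] = 12 ≠ 0, so this unfolding has rank ≥ 2; CP rank is at least every unfolding rank, so rank(T) ≥ 2. (Unfolding ranks only ever bound the CP rank from below — rank(T) can be strictly larger than all of them — so the matching upper bound has to come from an explicit 2-term decomposition.)
Upper bound — finding two terms. Write S_k = T[:,:,k] for the frontal slices: S₀ = [[2, -3], [2, 3]], S₁ = [[6, -9], [6, -27]].
If T = a₁ ⊗ b₁ ⊗ c₁ + a₂ ⊗ b₂ ⊗ c₂ then each S_k = c₁[k]·a₁b₁ᵀ + c₂[k]·a₂b₂ᵀ. S₀ and S₁ are linearly independent, so a₁b₁ᵀ and a₂b₂ᵀ must span the same plane of matrices: they are the rank-1 matrices of the form x·S₀ + y·S₁.
det(x·S₀ + y·S₁) is 12·x² − 108·y² = 12·(x − 3·y)(x + 3·y), vanishing at (x:y) = (3:1) and (3:-1).
M₁ = 3·S₀ + S₁ = [[12, -18], [12, -18]] = 6·[1, 1][2, -3]ᵀ and M₂ = 3·S₀ − S₁ = [[0, 0], [0, 36]] = 36·[0, 1][0, 1]ᵀ, so take a₁ = [1, 1], b₁ = [2, -3], a₂ = [0, 1], b₂ = [0, 1].
Each slice is an integer combination of E₁ = a₁b₁ᵀ and E₂ = a₂b₂ᵀ: S₀ = E₁ + 6·E₂, S₁ = 3·E₁ − 18·E₂; reading off coefficients, c₁ = [1, 3] and c₂ = [6, -18].
Hence T = [1, 1] ⊗ [2, -3] ⊗ [1, 3] + [0, 1] ⊗ [0, 1] ⊗ [6, -18], so rank(T) ≤ 2.
These bounds meet, so rank(T) = 2.

rank(T) = 2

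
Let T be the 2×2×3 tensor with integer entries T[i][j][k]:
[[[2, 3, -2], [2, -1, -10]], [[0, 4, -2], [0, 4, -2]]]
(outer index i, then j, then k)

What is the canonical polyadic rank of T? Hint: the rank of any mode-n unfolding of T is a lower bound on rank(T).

3

Lower bound: the mode-3 unfolding of T (rows indexed by k, columns by (i,j) = (0,0), (0,1), (1,0), (1,1)) is [[2, 2, 0, 0], [3, -1, 4, 4], [-2, -10, -2, -2]].
There the 3×3 minor on rows k ∈ {0, 1, 2}, columns (i,j) ∈ {(0,0), (0,1), (1,0)} is det [[2, 2, 0], [3, -1, 4], [-2, -10, -2]] = 80 ≠ 0, so this unfolding has rank ≥ 3; CP rank is at least every unfolding rank, so rank(T) ≥ 3. (Unfolding ranks only ever bound the CP rank from below — rank(T) can be strictly larger than all of them — so the matching upper bound has to come from an explicit 3-term decomposition.)
Upper bound: T is a sum of 3 rank-1 terms, T = [1, 0] ⊗ [0, 1] ⊗ [0, -4, -8] + [1, 0] ⊗ [1, 1] ⊗ [2, -1, 0] + [1, 1] ⊗ [1, 1] ⊗ [0, 4, -2] (written with every a and b primitive with positive leading entry and the scale carried by c; CP decompositions are not unique, and this one is verified by expanding entrywise), so rank(T) ≤ 3.
These bounds meet, so rank(T) = 3.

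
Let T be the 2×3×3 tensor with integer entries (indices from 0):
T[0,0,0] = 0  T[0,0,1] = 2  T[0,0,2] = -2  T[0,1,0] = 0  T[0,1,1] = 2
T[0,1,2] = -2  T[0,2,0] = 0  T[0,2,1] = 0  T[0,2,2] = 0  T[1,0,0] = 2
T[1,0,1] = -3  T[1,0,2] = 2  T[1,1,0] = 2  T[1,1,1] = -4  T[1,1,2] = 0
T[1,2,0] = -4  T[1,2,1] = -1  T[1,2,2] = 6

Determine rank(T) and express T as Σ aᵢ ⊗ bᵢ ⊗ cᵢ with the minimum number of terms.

Lower bound: in the mode-2 unfolding of T (rows indexed by j, columns by (i,k)) the 3×3 minor on rows j ∈ {0, 1, 2}, columns (i,k) ∈ {(0,1), (1,0), (1,1)} is det [[2, 2, -3], [2, 2, -4], [0, -4, -1]] = -8 ≠ 0, so that unfolding has rank ≥ 3 and hence rank(T) ≥ 3 (CP rank is at least every unfolding rank, though it can be larger).
Upper bound: T is a sum of 3 rank-1 terms, T = (0, 1) ⊗ (0, 1, -1) ⊗ (2, 0, -4) + (0, 1) ⊗ (1, 0, -1) ⊗ (2, 1, -2) + (1, -2) ⊗ (1, 1, 0) ⊗ (0, 2, -2) (written with every a and b primitive with positive leading entry and the scale carried by c; CP decompositions are not unique, and this one is verified by expanding entrywise), so rank(T) ≤ 3.
These bounds meet, so rank(T) = 3.

rank(T) = 3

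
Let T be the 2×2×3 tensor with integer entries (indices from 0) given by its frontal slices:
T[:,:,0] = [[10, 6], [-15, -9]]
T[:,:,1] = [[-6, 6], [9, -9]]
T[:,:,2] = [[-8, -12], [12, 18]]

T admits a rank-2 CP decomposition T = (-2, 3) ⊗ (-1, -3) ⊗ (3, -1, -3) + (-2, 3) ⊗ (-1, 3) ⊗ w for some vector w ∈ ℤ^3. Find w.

Subtract the known terms from T to get the rank-1 residual R = (-2, 3) ⊗ (-1, 3) ⊗ w, so R[i,j,k] = a[i]·b[j]·w[k]. Pick indices with nonzero a[0]·b[0] = (-2)·(-1) = 2. Only the fibre through (0,0,·) is needed: R[0,0,:] = T[0,0,:] − Σₗ aₗ[0]bₗ[0]cₗ = [10, -6, -8] − (-2)·(-1)·(3, -1, -3) = [4, -4, -2]. Then w[k] = R[0,0,k] / 2 for each k, giving w = [4, -4, -2] / 2 = (2, -2, -1).

w = (2, -2, -1)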